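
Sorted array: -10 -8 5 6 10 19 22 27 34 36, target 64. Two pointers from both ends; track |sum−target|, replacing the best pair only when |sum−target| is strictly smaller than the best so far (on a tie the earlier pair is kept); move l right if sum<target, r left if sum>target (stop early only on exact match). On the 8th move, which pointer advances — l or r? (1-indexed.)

[1,10] -10+36=26 d=38 * → l++
[2,10] -8+36=28 d=36 * → l++
[3,10] 5+36=41 d=23 * → l++
[4,10] 6+36=42 d=22 * → l++
[5,10] 10+36=46 d=18 * → l++
[6,10] 19+36=55 d=9 * → l++
[7,10] 22+36=58 d=6 * → l++
[8,10] 27+36=63 d=1 * → l++

l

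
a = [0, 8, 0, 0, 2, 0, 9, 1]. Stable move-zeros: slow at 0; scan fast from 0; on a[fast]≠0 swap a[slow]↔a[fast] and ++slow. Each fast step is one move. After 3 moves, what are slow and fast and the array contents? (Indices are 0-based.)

slow=1, fast=3, a=[8, 0, 0, 0, 2, 0, 9, 1]

(s=0,f=0) a[fast]=0 → fast++
(s=0,f=1) a[fast]=8≠0 swap→a[0]=8 → slow++,fast++
(s=1,f=2) a[fast]=0 → fast++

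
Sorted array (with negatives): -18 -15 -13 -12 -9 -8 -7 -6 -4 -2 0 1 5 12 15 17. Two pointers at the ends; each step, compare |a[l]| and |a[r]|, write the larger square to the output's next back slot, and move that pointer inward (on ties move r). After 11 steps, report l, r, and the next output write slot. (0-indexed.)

[0,15] |-18|>|17| out[15]=324 → l++
[1,15] |-15|<=|17| out[14]=289 → r--
[1,14] |-15|<=|15| out[13]=225 → r--
[1,13] |-15|>|12| out[12]=225 → l++
[2,13] |-13|>|12| out[11]=169 → l++
[3,13] |-12|<=|12| out[10]=144 → r--
[3,12] |-12|>|5| out[9]=144 → l++
[4,12] |-9|>|5| out[8]=81 → l++
[5,12] |-8|>|5| out[7]=64 → l++
[6,12] |-7|>|5| out[6]=49 → l++
[7,12] |-6|>|5| out[5]=36 → l++

l=8, r=12, next write slot=4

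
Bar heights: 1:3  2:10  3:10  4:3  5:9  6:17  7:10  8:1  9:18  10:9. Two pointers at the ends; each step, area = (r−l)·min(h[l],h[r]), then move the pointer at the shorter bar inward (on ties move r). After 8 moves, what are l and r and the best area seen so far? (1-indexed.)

l=8, r=9, best area=72

[1,10] min(3,9)*9=27 best=27 * → l++
[2,10] min(10,9)*8=72 best=72 * → r--
[2,9] min(10,18)*7=70 best=72 → l++
[3,9] min(10,18)*6=60 best=72 → l++
[4,9] min(3,18)*5=15 best=72 → l++
[5,9] min(9,18)*4=36 best=72 → l++
[6,9] min(17,18)*3=51 best=72 → l++
[7,9] min(10,18)*2=20 best=72 → l++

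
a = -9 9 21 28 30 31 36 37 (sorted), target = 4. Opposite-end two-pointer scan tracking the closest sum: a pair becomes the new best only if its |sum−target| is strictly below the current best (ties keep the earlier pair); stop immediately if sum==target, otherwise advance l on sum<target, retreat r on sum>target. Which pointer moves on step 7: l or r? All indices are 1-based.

[1,8] -9+37=28 d=24 * → r--
[1,7] -9+36=27 d=23 * → r--
[1,6] -9+31=22 d=18 * → r--
[1,5] -9+30=21 d=17 * → r--
[1,4] -9+28=19 d=15 * → r--
[1,3] -9+21=12 d=8 * → r--
[1,2] -9+9=0 d=4 * → l++

l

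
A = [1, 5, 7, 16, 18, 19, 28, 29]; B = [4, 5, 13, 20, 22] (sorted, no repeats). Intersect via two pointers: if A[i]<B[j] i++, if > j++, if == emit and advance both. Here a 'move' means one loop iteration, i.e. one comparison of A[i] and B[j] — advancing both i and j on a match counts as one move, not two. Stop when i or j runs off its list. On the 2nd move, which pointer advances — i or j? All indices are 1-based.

i=1 j=1: 1<4, i++
i=2 j=1: 5>4, j++

j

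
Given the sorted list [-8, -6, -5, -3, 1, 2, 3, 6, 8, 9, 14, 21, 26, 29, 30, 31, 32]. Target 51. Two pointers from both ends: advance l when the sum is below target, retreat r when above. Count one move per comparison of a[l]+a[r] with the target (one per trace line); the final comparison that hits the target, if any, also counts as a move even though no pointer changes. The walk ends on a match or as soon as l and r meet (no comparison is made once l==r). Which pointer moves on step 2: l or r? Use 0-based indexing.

[0,16] -8+32=24 <51 → l++
[1,16] -6+32=26 <51 → l++

l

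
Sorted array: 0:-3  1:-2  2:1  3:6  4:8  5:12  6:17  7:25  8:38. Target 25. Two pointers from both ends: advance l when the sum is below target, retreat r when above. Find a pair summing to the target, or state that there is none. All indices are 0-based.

[0,8] -3+38=35 >25 → r--
[0,7] -3+25=22 <25 → l++
[1,7] -2+25=23 <25 → l++
[2,7] 1+25=26 >25 → r--
[2,6] 1+17=18 <25 → l++
[3,6] 6+17=23 <25 → l++
[4,6] 8+17=25 → found

(8, 17)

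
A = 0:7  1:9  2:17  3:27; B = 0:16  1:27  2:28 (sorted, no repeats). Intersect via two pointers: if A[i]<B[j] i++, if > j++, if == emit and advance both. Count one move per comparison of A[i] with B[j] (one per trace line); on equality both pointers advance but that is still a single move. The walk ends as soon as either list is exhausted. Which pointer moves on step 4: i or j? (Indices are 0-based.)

i

[i=0,j=0] 7<16 → i++
[i=1,j=0] 9<16 → i++
[i=2,j=0] 17>16 → j++
[i=2,j=1] 17<27 → i++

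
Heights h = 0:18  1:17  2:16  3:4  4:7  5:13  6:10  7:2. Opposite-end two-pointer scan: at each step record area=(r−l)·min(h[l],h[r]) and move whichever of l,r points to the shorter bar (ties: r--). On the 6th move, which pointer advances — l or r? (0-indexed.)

l=0 r=7: min(18,2)*7=14 best=14 *, r--
l=0 r=6: min(18,10)*6=60 best=60 *, r--
l=0 r=5: min(18,13)*5=65 best=65 *, r--
l=0 r=4: min(18,7)*4=28 best=65, r--
l=0 r=3: min(18,4)*3=12 best=65, r--
l=0 r=2: min(18,16)*2=32 best=65, r--

r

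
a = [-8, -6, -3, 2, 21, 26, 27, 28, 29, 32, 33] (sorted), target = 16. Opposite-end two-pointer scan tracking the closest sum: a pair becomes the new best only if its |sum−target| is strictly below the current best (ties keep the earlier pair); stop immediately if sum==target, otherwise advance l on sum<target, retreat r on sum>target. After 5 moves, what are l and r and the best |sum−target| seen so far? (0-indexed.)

l=0 r=10: -8+33=25 d=9 *, r--
l=0 r=9: -8+32=24 d=8 *, r--
l=0 r=8: -8+29=21 d=5 *, r--
l=0 r=7: -8+28=20 d=4 *, r--
l=0 r=6: -8+27=19 d=3 *, r--

l=0, r=5, best |Δ|=3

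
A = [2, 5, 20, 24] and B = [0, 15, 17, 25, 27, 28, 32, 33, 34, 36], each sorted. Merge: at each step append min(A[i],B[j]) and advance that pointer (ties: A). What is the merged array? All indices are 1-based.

i=1 j=1: A[i]=2>B[j]=0 take 0, j++
i=1 j=2: A[i]=2<=B[j]=15 take 2, i++
i=2 j=2: A[i]=5<=B[j]=15 take 5, i++
i=3 j=2: A[i]=20>B[j]=15 take 15, j++
i=3 j=3: A[i]=20>B[j]=17 take 17, j++
i=3 j=4: A[i]=20<=B[j]=25 take 20, i++
i=4 j=4: A[i]=24<=B[j]=25 take 24, i++
i=5 j=4: A done, take B[j]=25, j++
i=5 j=5: A done, take B[j]=27, j++
i=5 j=6: A done, take B[j]=28, j++
i=5 j=7: A done, take B[j]=32, j++
i=5 j=8: A done, take B[j]=33, j++
i=5 j=9: A done, take B[j]=34, j++
i=5 j=10: A done, take B[j]=36, j++

[0, 2, 5, 15, 17, 20, 24, 25, 27, 28, 32, 33, 34, 36]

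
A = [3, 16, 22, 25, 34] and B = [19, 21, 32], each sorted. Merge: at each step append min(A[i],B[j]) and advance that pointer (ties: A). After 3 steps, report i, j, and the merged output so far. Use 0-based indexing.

i=2, j=1, merged so far=[3, 16, 19]

[i=0,j=0] A[i]=3<=B[j]=19 take 3 → i++
[i=1,j=0] A[i]=16<=B[j]=19 take 16 → i++
[i=2,j=0] A[i]=22>B[j]=19 take 19 → j++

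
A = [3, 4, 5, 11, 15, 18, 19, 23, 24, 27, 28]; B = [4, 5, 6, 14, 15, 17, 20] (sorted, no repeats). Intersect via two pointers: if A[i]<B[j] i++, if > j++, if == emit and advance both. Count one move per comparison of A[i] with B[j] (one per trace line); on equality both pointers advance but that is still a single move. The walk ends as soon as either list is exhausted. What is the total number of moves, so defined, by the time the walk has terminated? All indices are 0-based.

[i=0,j=0] 3<4 → i++
[i=1,j=0] 4==4 emit → i++,j++
[i=2,j=1] 5==5 emit → i++,j++
[i=3,j=2] 11>6 → j++
[i=3,j=3] 11<14 → i++
[i=4,j=3] 15>14 → j++
[i=4,j=4] 15==15 emit → i++,j++
[i=5,j=5] 18>17 → j++
[i=5,j=6] 18<20 → i++
[i=6,j=6] 19<20 → i++
[i=7,j=6] 23>20 → j++

11 moves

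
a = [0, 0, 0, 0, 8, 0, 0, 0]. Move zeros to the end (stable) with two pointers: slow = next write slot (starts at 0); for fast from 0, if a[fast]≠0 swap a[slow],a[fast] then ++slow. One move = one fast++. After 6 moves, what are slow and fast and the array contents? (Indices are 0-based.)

slow=0 fast=0: a[fast]=0, fast++
slow=0 fast=1: a[fast]=0, fast++
slow=0 fast=2: a[fast]=0, fast++
slow=0 fast=3: a[fast]=0, fast++
slow=0 fast=4: a[fast]=8≠0 swap→a[0]=8, slow++,fast++
slow=1 fast=5: a[fast]=0, fast++

slow=1, fast=6, a=[8, 0, 0, 0, 0, 0, 0, 0]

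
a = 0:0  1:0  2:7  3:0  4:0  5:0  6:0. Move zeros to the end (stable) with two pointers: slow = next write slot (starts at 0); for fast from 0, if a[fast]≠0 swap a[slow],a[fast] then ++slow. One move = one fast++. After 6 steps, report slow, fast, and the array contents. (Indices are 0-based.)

(s=0,f=0) a[fast]=0 → fast++
(s=0,f=1) a[fast]=0 → fast++
(s=0,f=2) a[fast]=7≠0 swap→a[0]=7 → slow++,fast++
(s=1,f=3) a[fast]=0 → fast++
(s=1,f=4) a[fast]=0 → fast++
(s=1,f=5) a[fast]=0 → fast++

slow=1, fast=6, a=[7, 0, 0, 0, 0, 0, 0]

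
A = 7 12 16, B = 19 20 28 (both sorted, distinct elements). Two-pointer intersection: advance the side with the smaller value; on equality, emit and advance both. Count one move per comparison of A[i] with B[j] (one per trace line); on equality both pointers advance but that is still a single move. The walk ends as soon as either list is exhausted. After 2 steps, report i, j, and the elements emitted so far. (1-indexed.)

[i=1,j=1] 7<19 → i++
[i=2,j=1] 12<19 → i++

i=3, j=1, emitted=[]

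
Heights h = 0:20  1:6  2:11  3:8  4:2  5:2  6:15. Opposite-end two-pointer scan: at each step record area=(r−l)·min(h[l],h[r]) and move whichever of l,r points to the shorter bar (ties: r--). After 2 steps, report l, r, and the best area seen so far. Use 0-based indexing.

[0,6] min(20,15)*6=90 best=90 * → r--
[0,5] min(20,2)*5=10 best=90 → r--

l=0, r=4, best area=90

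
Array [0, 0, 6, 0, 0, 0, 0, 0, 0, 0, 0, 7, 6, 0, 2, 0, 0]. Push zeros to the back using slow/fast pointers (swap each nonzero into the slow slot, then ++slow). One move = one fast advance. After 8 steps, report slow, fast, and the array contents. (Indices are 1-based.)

slow=1 fast=1: a[fast]=0, fast++
slow=1 fast=2: a[fast]=0, fast++
slow=1 fast=3: a[fast]=6≠0 swap→a[1]=6, slow++,fast++
slow=2 fast=4: a[fast]=0, fast++
slow=2 fast=5: a[fast]=0, fast++
slow=2 fast=6: a[fast]=0, fast++
slow=2 fast=7: a[fast]=0, fast++
slow=2 fast=8: a[fast]=0, fast++

slow=2, fast=9, a=[6, 0, 0, 0, 0, 0, 0, 0, 0, 0, 0, 7, 6, 0, 2, 0, 0]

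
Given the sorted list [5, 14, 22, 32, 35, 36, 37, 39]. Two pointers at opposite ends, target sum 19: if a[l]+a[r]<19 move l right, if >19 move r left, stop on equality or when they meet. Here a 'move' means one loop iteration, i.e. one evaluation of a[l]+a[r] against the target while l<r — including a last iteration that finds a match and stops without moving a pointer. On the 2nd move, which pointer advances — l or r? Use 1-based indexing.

r

[1,8] 5+39=44 >19 → r--
[1,7] 5+37=42 >19 → r--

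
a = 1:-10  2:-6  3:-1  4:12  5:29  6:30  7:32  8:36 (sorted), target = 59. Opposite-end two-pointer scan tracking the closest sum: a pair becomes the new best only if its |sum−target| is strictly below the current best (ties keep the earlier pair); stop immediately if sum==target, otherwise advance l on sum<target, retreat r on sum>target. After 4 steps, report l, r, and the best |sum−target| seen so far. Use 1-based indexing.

l=5, r=8, best |Δ|=11

[1,8] -10+36=26 d=33 * → l++
[2,8] -6+36=30 d=29 * → l++
[3,8] -1+36=35 d=24 * → l++
[4,8] 12+36=48 d=11 * → l++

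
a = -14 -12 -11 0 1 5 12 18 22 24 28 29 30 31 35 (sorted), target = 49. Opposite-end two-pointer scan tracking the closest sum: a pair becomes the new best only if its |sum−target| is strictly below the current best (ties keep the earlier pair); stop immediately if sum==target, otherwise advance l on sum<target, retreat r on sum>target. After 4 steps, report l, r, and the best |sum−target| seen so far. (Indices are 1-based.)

l=5, r=15, best |Δ|=14

[1,15] -14+35=21 d=28 * → l++
[2,15] -12+35=23 d=26 * → l++
[3,15] -11+35=24 d=25 * → l++
[4,15] 0+35=35 d=14 * → l++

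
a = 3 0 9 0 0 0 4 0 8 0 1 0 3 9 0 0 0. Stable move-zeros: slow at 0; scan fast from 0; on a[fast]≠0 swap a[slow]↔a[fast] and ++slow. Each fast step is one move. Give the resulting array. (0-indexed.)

[3, 9, 4, 8, 1, 3, 9, 0, 0, 0, 0, 0, 0, 0, 0, 0, 0]

(s=0,f=0) a[fast]=3≠0 swap→a[0]=3 → slow++,fast++
(s=1,f=1) a[fast]=0 → fast++
(s=1,f=2) a[fast]=9≠0 swap→a[1]=9 → slow++,fast++
(s=2,f=3) a[fast]=0 → fast++
(s=2,f=4) a[fast]=0 → fast++
(s=2,f=5) a[fast]=0 → fast++
(s=2,f=6) a[fast]=4≠0 swap→a[2]=4 → slow++,fast++
(s=3,f=7) a[fast]=0 → fast++
(s=3,f=8) a[fast]=8≠0 swap→a[3]=8 → slow++,fast++
(s=4,f=9) a[fast]=0 → fast++
(s=4,f=10) a[fast]=1≠0 swap→a[4]=1 → slow++,fast++
(s=5,f=11) a[fast]=0 → fast++
(s=5,f=12) a[fast]=3≠0 swap→a[5]=3 → slow++,fast++
(s=6,f=13) a[fast]=9≠0 swap→a[6]=9 → slow++,fast++
(s=7,f=14) a[fast]=0 → fast++
(s=7,f=15) a[fast]=0 → fast++
(s=7,f=16) a[fast]=0 → fast++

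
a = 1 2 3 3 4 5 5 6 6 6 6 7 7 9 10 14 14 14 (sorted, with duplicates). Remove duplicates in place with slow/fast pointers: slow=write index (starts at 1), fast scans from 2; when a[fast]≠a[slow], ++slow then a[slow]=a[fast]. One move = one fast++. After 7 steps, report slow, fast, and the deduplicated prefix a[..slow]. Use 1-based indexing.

(s=1,f=2) a[fast]=2≠a[slow]=1 write a[2]=2 → slow++,fast++
(s=2,f=3) a[fast]=3≠a[slow]=2 write a[3]=3 → slow++,fast++
(s=3,f=4) a[fast]=3=a[slow] dup → fast++
(s=3,f=5) a[fast]=4≠a[slow]=3 write a[4]=4 → slow++,fast++
(s=4,f=6) a[fast]=5≠a[slow]=4 write a[5]=5 → slow++,fast++
(s=5,f=7) a[fast]=5=a[slow] dup → fast++
(s=5,f=8) a[fast]=6≠a[slow]=5 write a[6]=6 → slow++,fast++

slow=6, fast=9, prefix=[1, 2, 3, 4, 5, 6]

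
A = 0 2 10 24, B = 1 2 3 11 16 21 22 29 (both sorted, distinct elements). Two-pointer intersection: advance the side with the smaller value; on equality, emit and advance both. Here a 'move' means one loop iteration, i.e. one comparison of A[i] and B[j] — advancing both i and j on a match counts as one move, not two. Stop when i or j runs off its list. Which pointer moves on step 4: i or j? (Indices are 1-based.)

j

[i=1,j=1] 0<1 → i++
[i=2,j=1] 2>1 → j++
[i=2,j=2] 2==2 emit → i++,j++
[i=3,j=3] 10>3 → j++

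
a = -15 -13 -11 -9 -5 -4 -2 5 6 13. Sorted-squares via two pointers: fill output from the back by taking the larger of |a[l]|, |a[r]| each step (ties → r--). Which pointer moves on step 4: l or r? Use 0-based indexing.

l

[0,9] |-15|>|13| out[9]=225 → l++
[1,9] |-13|<=|13| out[8]=169 → r--
[1,8] |-13|>|6| out[7]=169 → l++
[2,8] |-11|>|6| out[6]=121 → l++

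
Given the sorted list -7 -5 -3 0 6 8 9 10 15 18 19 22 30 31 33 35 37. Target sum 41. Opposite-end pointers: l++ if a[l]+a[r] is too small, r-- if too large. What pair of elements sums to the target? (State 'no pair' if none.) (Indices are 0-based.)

[0,16] -7+37=30 <41 → l++
[1,16] -5+37=32 <41 → l++
[2,16] -3+37=34 <41 → l++
[3,16] 0+37=37 <41 → l++
[4,16] 6+37=43 >41 → r--
[4,15] 6+35=41 → found

(6, 35)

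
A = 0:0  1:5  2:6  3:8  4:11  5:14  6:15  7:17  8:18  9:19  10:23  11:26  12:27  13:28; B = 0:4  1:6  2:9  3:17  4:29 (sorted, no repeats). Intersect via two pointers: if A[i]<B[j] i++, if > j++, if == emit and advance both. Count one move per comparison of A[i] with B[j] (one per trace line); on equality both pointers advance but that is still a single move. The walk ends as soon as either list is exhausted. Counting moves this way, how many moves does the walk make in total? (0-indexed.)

i=0 j=0: 0<4, i++
i=1 j=0: 5>4, j++
i=1 j=1: 5<6, i++
i=2 j=1: 6==6 emit, i++,j++
i=3 j=2: 8<9, i++
i=4 j=2: 11>9, j++
i=4 j=3: 11<17, i++
i=5 j=3: 14<17, i++
i=6 j=3: 15<17, i++
i=7 j=3: 17==17 emit, i++,j++
i=8 j=4: 18<29, i++
i=9 j=4: 19<29, i++
i=10 j=4: 23<29, i++
i=11 j=4: 26<29, i++
i=12 j=4: 27<29, i++
i=13 j=4: 28<29, i++

16 moves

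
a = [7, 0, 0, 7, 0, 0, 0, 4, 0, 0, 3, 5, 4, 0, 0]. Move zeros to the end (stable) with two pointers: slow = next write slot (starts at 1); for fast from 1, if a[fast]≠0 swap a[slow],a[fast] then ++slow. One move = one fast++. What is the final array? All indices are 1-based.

slow=1 fast=1: a[fast]=7≠0 swap→a[1]=7, slow++,fast++
slow=2 fast=2: a[fast]=0, fast++
slow=2 fast=3: a[fast]=0, fast++
slow=2 fast=4: a[fast]=7≠0 swap→a[2]=7, slow++,fast++
slow=3 fast=5: a[fast]=0, fast++
slow=3 fast=6: a[fast]=0, fast++
slow=3 fast=7: a[fast]=0, fast++
slow=3 fast=8: a[fast]=4≠0 swap→a[3]=4, slow++,fast++
slow=4 fast=9: a[fast]=0, fast++
slow=4 fast=10: a[fast]=0, fast++
slow=4 fast=11: a[fast]=3≠0 swap→a[4]=3, slow++,fast++
slow=5 fast=12: a[fast]=5≠0 swap→a[5]=5, slow++,fast++
slow=6 fast=13: a[fast]=4≠0 swap→a[6]=4, slow++,fast++
slow=7 fast=14: a[fast]=0, fast++
slow=7 fast=15: a[fast]=0, fast++

[7, 7, 4, 3, 5, 4, 0, 0, 0, 0, 0, 0, 0, 0, 0]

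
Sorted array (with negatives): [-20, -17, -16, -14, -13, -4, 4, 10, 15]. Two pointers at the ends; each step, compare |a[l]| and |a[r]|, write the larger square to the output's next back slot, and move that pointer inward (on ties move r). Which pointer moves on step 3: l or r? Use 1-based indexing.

l=1 r=9: |-20|>|15| out[9]=400, l++
l=2 r=9: |-17|>|15| out[8]=289, l++
l=3 r=9: |-16|>|15| out[7]=256, l++

l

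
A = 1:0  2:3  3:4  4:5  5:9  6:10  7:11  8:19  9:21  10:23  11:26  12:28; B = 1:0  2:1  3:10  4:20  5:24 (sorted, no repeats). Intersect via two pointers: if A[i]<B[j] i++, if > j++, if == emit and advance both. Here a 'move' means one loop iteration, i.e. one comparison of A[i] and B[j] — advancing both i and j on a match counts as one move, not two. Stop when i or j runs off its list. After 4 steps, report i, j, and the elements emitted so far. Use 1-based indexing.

i=4, j=3, emitted=[0]

[i=1,j=1] 0==0 emit → i++,j++
[i=2,j=2] 3>1 → j++
[i=2,j=3] 3<10 → i++
[i=3,j=3] 4<10 → i++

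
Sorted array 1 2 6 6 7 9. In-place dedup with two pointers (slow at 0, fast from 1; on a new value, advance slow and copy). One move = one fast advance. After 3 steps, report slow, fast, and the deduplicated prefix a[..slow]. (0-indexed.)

(s=0,f=1) a[fast]=2≠a[slow]=1 write a[1]=2 → slow++,fast++
(s=1,f=2) a[fast]=6≠a[slow]=2 write a[2]=6 → slow++,fast++
(s=2,f=3) a[fast]=6=a[slow] dup → fast++

slow=2, fast=4, prefix=[1, 2, 6]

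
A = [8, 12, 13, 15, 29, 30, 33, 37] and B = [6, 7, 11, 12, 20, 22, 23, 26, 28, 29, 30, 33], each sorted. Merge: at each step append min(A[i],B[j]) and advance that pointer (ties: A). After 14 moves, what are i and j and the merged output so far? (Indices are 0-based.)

i=5, j=9, merged so far=[6, 7, 8, 11, 12, 12, 13, 15, 20, 22, 23, 26, 28, 29]

[i=0,j=0] A[i]=8>B[j]=6 take 6 → j++
[i=0,j=1] A[i]=8>B[j]=7 take 7 → j++
[i=0,j=2] A[i]=8<=B[j]=11 take 8 → i++
[i=1,j=2] A[i]=12>B[j]=11 take 11 → j++
[i=1,j=3] A[i]=12<=B[j]=12 take 12 → i++
[i=2,j=3] A[i]=13>B[j]=12 take 12 → j++
[i=2,j=4] A[i]=13<=B[j]=20 take 13 → i++
[i=3,j=4] A[i]=15<=B[j]=20 take 15 → i++
[i=4,j=4] A[i]=29>B[j]=20 take 20 → j++
[i=4,j=5] A[i]=29>B[j]=22 take 22 → j++
[i=4,j=6] A[i]=29>B[j]=23 take 23 → j++
[i=4,j=7] A[i]=29>B[j]=26 take 26 → j++
[i=4,j=8] A[i]=29>B[j]=28 take 28 → j++
[i=4,j=9] A[i]=29<=B[j]=29 take 29 → i++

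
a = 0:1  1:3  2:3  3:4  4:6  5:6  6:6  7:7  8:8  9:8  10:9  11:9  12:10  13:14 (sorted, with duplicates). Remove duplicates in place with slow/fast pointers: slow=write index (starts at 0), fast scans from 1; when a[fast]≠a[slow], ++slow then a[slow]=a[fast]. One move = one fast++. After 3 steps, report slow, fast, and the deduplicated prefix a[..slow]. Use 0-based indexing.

slow=0 fast=1: a[fast]=3≠a[slow]=1 write a[1]=3, slow++,fast++
slow=1 fast=2: a[fast]=3=a[slow] dup, fast++
slow=1 fast=3: a[fast]=4≠a[slow]=3 write a[2]=4, slow++,fast++

slow=2, fast=4, prefix=[1, 3, 4]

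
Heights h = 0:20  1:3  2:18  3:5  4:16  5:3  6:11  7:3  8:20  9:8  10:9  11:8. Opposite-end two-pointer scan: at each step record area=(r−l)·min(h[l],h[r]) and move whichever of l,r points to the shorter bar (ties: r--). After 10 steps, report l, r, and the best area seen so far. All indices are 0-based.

l=0 r=11: min(20,8)*11=88 best=88 *, r--
l=0 r=10: min(20,9)*10=90 best=90 *, r--
l=0 r=9: min(20,8)*9=72 best=90, r--
l=0 r=8: min(20,20)*8=160 best=160 *, r--
l=0 r=7: min(20,3)*7=21 best=160, r--
l=0 r=6: min(20,11)*6=66 best=160, r--
l=0 r=5: min(20,3)*5=15 best=160, r--
l=0 r=4: min(20,16)*4=64 best=160, r--
l=0 r=3: min(20,5)*3=15 best=160, r--
l=0 r=2: min(20,18)*2=36 best=160, r--

l=0, r=1, best area=160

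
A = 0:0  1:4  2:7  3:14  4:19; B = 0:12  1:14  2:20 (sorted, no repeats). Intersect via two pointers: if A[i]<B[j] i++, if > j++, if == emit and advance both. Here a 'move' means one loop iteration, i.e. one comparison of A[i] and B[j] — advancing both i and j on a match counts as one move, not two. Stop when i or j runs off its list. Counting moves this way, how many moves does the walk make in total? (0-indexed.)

6 moves

i=0 j=0: 0<12, i++
i=1 j=0: 4<12, i++
i=2 j=0: 7<12, i++
i=3 j=0: 14>12, j++
i=3 j=1: 14==14 emit, i++,j++
i=4 j=2: 19<20, i++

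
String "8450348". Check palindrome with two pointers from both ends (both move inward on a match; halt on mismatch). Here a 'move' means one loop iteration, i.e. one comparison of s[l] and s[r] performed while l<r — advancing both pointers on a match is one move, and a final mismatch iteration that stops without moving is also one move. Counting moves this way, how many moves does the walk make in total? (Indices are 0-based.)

[0,6] '8'=='8' → l++,r--
[1,5] '4'=='4' → l++,r--
[2,4] '5'!='3' → stop

3 moves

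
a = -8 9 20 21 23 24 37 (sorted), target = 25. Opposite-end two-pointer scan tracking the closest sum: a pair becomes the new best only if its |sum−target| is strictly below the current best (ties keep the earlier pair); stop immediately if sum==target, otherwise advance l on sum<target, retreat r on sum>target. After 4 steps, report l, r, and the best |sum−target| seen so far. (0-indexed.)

l=1, r=3, best |Δ|=4

l=0 r=6: -8+37=29 d=4 *, r--
l=0 r=5: -8+24=16 d=9, l++
l=1 r=5: 9+24=33 d=8, r--
l=1 r=4: 9+23=32 d=7, r--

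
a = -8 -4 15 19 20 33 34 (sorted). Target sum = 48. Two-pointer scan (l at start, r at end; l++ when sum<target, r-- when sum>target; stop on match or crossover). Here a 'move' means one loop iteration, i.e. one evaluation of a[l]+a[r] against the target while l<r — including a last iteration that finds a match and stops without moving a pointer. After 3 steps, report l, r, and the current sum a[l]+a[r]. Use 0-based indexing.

l=2, r=5, sum=48

[0,6] -8+34=26 <48 → l++
[1,6] -4+34=30 <48 → l++
[2,6] 15+34=49 >48 → r--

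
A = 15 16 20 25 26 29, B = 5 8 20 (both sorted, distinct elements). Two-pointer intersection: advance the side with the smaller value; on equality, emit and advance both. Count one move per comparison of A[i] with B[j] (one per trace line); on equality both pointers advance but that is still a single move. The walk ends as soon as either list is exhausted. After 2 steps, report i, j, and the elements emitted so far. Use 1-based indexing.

i=1, j=3, emitted=[]

[i=1,j=1] 15>5 → j++
[i=1,j=2] 15>8 → j++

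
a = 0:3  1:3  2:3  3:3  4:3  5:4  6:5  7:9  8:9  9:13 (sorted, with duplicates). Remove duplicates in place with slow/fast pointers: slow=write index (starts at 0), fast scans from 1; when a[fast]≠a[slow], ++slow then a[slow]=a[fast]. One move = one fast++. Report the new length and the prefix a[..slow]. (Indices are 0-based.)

length 5; prefix = [3, 4, 5, 9, 13]

slow=0 fast=1: a[fast]=3=a[slow] dup, fast++
slow=0 fast=2: a[fast]=3=a[slow] dup, fast++
slow=0 fast=3: a[fast]=3=a[slow] dup, fast++
slow=0 fast=4: a[fast]=3=a[slow] dup, fast++
slow=0 fast=5: a[fast]=4≠a[slow]=3 write a[1]=4, slow++,fast++
slow=1 fast=6: a[fast]=5≠a[slow]=4 write a[2]=5, slow++,fast++
slow=2 fast=7: a[fast]=9≠a[slow]=5 write a[3]=9, slow++,fast++
slow=3 fast=8: a[fast]=9=a[slow] dup, fast++
slow=3 fast=9: a[fast]=13≠a[slow]=9 write a[4]=13, slow++,fast++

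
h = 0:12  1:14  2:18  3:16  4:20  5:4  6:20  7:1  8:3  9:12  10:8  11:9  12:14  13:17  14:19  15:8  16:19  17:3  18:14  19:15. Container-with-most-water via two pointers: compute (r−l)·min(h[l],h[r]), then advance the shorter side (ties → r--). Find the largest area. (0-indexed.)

max area = 255

[0,19] min(12,15)*19=228 best=228 * → l++
[1,19] min(14,15)*18=252 best=252 * → l++
[2,19] min(18,15)*17=255 best=255 * → r--
[2,18] min(18,14)*16=224 best=255 → r--
[2,17] min(18,3)*15=45 best=255 → r--
[2,16] min(18,19)*14=252 best=255 → l++
[3,16] min(16,19)*13=208 best=255 → l++
[4,16] min(20,19)*12=228 best=255 → r--
[4,15] min(20,8)*11=88 best=255 → r--
[4,14] min(20,19)*10=190 best=255 → r--
[4,13] min(20,17)*9=153 best=255 → r--
[4,12] min(20,14)*8=112 best=255 → r--
[4,11] min(20,9)*7=63 best=255 → r--
[4,10] min(20,8)*6=48 best=255 → r--
[4,9] min(20,12)*5=60 best=255 → r--
[4,8] min(20,3)*4=12 best=255 → r--
[4,7] min(20,1)*3=3 best=255 → r--
[4,6] min(20,20)*2=40 best=255 → r--
[4,5] min(20,4)*1=4 best=255 → r--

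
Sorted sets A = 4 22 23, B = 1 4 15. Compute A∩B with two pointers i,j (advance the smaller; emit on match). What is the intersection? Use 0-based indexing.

i=0 j=0: 4>1, j++
i=0 j=1: 4==4 emit, i++,j++
i=1 j=2: 22>15, j++

intersection = [4]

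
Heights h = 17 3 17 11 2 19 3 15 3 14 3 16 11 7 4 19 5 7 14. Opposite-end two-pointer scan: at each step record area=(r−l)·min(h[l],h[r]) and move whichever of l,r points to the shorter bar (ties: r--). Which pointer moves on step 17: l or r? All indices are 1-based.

r

l=1 r=19: min(17,14)*18=252 best=252 *, r--
l=1 r=18: min(17,7)*17=119 best=252, r--
l=1 r=17: min(17,5)*16=80 best=252, r--
l=1 r=16: min(17,19)*15=255 best=255 *, l++
l=2 r=16: min(3,19)*14=42 best=255, l++
l=3 r=16: min(17,19)*13=221 best=255, l++
l=4 r=16: min(11,19)*12=132 best=255, l++
l=5 r=16: min(2,19)*11=22 best=255, l++
l=6 r=16: min(19,19)*10=190 best=255, r--
l=6 r=15: min(19,4)*9=36 best=255, r--
l=6 r=14: min(19,7)*8=56 best=255, r--
l=6 r=13: min(19,11)*7=77 best=255, r--
l=6 r=12: min(19,16)*6=96 best=255, r--
l=6 r=11: min(19,3)*5=15 best=255, r--
l=6 r=10: min(19,14)*4=56 best=255, r--
l=6 r=9: min(19,3)*3=9 best=255, r--
l=6 r=8: min(19,15)*2=30 best=255, r--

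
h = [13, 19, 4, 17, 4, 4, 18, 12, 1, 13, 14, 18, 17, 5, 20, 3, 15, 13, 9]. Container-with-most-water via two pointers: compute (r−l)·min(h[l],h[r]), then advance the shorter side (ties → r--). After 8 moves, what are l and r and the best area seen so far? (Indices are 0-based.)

l=4, r=14, best area=247

[0,18] min(13,9)*18=162 best=162 * → r--
[0,17] min(13,13)*17=221 best=221 * → r--
[0,16] min(13,15)*16=208 best=221 → l++
[1,16] min(19,15)*15=225 best=225 * → r--
[1,15] min(19,3)*14=42 best=225 → r--
[1,14] min(19,20)*13=247 best=247 * → l++
[2,14] min(4,20)*12=48 best=247 → l++
[3,14] min(17,20)*11=187 best=247 → l++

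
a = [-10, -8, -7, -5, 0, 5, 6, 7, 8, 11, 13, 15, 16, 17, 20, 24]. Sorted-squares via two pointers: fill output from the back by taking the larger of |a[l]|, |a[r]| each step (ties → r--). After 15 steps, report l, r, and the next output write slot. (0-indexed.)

l=4, r=4, next write slot=0

l=0 r=15: |-10|<=|24| out[15]=576, r--
l=0 r=14: |-10|<=|20| out[14]=400, r--
l=0 r=13: |-10|<=|17| out[13]=289, r--
l=0 r=12: |-10|<=|16| out[12]=256, r--
l=0 r=11: |-10|<=|15| out[11]=225, r--
l=0 r=10: |-10|<=|13| out[10]=169, r--
l=0 r=9: |-10|<=|11| out[9]=121, r--
l=0 r=8: |-10|>|8| out[8]=100, l++
l=1 r=8: |-8|<=|8| out[7]=64, r--
l=1 r=7: |-8|>|7| out[6]=64, l++
l=2 r=7: |-7|<=|7| out[5]=49, r--
l=2 r=6: |-7|>|6| out[4]=49, l++
l=3 r=6: |-5|<=|6| out[3]=36, r--
l=3 r=5: |-5|<=|5| out[2]=25, r--
l=3 r=4: |-5|>|0| out[1]=25, l++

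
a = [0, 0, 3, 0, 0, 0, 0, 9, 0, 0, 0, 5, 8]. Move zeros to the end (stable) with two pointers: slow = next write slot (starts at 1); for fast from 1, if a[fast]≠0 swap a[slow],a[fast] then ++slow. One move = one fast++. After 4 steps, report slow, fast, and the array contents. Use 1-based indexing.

slow=2, fast=5, a=[3, 0, 0, 0, 0, 0, 0, 9, 0, 0, 0, 5, 8]

slow=1 fast=1: a[fast]=0, fast++
slow=1 fast=2: a[fast]=0, fast++
slow=1 fast=3: a[fast]=3≠0 swap→a[1]=3, slow++,fast++
slow=2 fast=4: a[fast]=0, fast++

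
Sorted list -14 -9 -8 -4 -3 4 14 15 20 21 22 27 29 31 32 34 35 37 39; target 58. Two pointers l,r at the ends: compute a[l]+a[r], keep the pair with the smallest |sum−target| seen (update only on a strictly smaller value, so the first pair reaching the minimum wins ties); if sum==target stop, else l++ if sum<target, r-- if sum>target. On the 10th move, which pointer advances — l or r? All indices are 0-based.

[0,18] -14+39=25 d=33 * → l++
[1,18] -9+39=30 d=28 * → l++
[2,18] -8+39=31 d=27 * → l++
[3,18] -4+39=35 d=23 * → l++
[4,18] -3+39=36 d=22 * → l++
[5,18] 4+39=43 d=15 * → l++
[6,18] 14+39=53 d=5 * → l++
[7,18] 15+39=54 d=4 * → l++
[8,18] 20+39=59 d=1 * → r--
[8,17] 20+37=57 d=1 → l++

l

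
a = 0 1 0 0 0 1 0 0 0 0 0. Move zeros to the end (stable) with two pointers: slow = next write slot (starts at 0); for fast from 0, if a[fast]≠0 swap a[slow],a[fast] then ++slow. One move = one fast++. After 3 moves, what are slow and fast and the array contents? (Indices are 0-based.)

(s=0,f=0) a[fast]=0 → fast++
(s=0,f=1) a[fast]=1≠0 swap→a[0]=1 → slow++,fast++
(s=1,f=2) a[fast]=0 → fast++

slow=1, fast=3, a=[1, 0, 0, 0, 0, 1, 0, 0, 0, 0, 0]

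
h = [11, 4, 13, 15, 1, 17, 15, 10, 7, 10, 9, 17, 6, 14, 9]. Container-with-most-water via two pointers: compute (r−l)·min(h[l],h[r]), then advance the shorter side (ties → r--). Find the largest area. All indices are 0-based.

max area = 143

l=0 r=14: min(11,9)*14=126 best=126 *, r--
l=0 r=13: min(11,14)*13=143 best=143 *, l++
l=1 r=13: min(4,14)*12=48 best=143, l++
l=2 r=13: min(13,14)*11=143 best=143, l++
l=3 r=13: min(15,14)*10=140 best=143, r--
l=3 r=12: min(15,6)*9=54 best=143, r--
l=3 r=11: min(15,17)*8=120 best=143, l++
l=4 r=11: min(1,17)*7=7 best=143, l++
l=5 r=11: min(17,17)*6=102 best=143, r--
l=5 r=10: min(17,9)*5=45 best=143, r--
l=5 r=9: min(17,10)*4=40 best=143, r--
l=5 r=8: min(17,7)*3=21 best=143, r--
l=5 r=7: min(17,10)*2=20 best=143, r--
l=5 r=6: min(17,15)*1=15 best=143, r--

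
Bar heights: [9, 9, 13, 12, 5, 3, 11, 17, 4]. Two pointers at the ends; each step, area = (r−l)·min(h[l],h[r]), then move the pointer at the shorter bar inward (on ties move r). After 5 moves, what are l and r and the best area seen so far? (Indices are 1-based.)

l=5, r=8, best area=65

l=1 r=9: min(9,4)*8=32 best=32 *, r--
l=1 r=8: min(9,17)*7=63 best=63 *, l++
l=2 r=8: min(9,17)*6=54 best=63, l++
l=3 r=8: min(13,17)*5=65 best=65 *, l++
l=4 r=8: min(12,17)*4=48 best=65, l++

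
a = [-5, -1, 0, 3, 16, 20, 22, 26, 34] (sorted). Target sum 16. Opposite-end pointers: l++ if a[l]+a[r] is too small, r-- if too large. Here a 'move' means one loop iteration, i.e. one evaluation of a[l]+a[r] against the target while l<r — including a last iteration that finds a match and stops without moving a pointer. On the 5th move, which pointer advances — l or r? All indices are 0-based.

[0,8] -5+34=29 >16 → r--
[0,7] -5+26=21 >16 → r--
[0,6] -5+22=17 >16 → r--
[0,5] -5+20=15 <16 → l++
[1,5] -1+20=19 >16 → r--

r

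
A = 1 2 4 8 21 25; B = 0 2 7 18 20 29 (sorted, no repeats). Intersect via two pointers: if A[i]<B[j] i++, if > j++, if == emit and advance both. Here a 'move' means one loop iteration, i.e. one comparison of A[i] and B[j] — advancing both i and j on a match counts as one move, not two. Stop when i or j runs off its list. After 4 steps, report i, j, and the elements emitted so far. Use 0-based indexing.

[i=0,j=0] 1>0 → j++
[i=0,j=1] 1<2 → i++
[i=1,j=1] 2==2 emit → i++,j++
[i=2,j=2] 4<7 → i++

i=3, j=2, emitted=[2]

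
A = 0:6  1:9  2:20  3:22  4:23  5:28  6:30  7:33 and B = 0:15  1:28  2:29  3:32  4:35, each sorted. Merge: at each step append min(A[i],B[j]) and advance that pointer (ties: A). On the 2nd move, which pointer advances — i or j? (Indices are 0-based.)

[i=0,j=0] A[i]=6<=B[j]=15 take 6 → i++
[i=1,j=0] A[i]=9<=B[j]=15 take 9 → i++

i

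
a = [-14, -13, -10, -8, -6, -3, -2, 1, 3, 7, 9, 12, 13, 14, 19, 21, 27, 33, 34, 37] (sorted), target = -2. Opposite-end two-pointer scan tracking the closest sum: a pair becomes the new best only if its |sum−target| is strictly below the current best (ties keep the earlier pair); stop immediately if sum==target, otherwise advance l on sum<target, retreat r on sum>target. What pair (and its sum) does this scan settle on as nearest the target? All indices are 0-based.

pair (-14, 12) with sum -2 (|Δ|=0)

l=0 r=19: -14+37=23 d=25 *, r--
l=0 r=18: -14+34=20 d=22 *, r--
l=0 r=17: -14+33=19 d=21 *, r--
l=0 r=16: -14+27=13 d=15 *, r--
l=0 r=15: -14+21=7 d=9 *, r--
l=0 r=14: -14+19=5 d=7 *, r--
l=0 r=13: -14+14=0 d=2 *, r--
l=0 r=12: -14+13=-1 d=1 *, r--
l=0 r=11: -14+12=-2 d=0 *, stop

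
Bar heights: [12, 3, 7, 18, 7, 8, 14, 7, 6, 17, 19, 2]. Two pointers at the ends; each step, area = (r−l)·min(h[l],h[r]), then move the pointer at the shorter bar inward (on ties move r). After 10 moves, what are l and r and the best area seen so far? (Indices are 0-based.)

l=0 r=11: min(12,2)*11=22 best=22 *, r--
l=0 r=10: min(12,19)*10=120 best=120 *, l++
l=1 r=10: min(3,19)*9=27 best=120, l++
l=2 r=10: min(7,19)*8=56 best=120, l++
l=3 r=10: min(18,19)*7=126 best=126 *, l++
l=4 r=10: min(7,19)*6=42 best=126, l++
l=5 r=10: min(8,19)*5=40 best=126, l++
l=6 r=10: min(14,19)*4=56 best=126, l++
l=7 r=10: min(7,19)*3=21 best=126, l++
l=8 r=10: min(6,19)*2=12 best=126, l++

l=9, r=10, best area=126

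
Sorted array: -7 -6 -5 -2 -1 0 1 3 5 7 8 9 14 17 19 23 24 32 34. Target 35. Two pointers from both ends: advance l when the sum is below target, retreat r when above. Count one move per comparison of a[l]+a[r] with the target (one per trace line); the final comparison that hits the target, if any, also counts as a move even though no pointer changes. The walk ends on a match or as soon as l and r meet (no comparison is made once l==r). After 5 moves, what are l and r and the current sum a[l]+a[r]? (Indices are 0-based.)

l=5, r=18, sum=34

l=0 r=18: -7+34=27 <35, l++
l=1 r=18: -6+34=28 <35, l++
l=2 r=18: -5+34=29 <35, l++
l=3 r=18: -2+34=32 <35, l++
l=4 r=18: -1+34=33 <35, l++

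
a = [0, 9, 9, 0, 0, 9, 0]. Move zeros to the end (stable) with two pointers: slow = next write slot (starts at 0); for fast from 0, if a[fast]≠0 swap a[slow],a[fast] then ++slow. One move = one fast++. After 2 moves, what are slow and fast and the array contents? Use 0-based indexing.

(s=0,f=0) a[fast]=0 → fast++
(s=0,f=1) a[fast]=9≠0 swap→a[0]=9 → slow++,fast++

slow=1, fast=2, a=[9, 0, 9, 0, 0, 9, 0]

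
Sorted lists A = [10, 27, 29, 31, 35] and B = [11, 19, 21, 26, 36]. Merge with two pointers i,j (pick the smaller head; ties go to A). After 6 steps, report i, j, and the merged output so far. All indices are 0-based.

i=2, j=4, merged so far=[10, 11, 19, 21, 26, 27]

i=0 j=0: A[i]=10<=B[j]=11 take 10, i++
i=1 j=0: A[i]=27>B[j]=11 take 11, j++
i=1 j=1: A[i]=27>B[j]=19 take 19, j++
i=1 j=2: A[i]=27>B[j]=21 take 21, j++
i=1 j=3: A[i]=27>B[j]=26 take 26, j++
i=1 j=4: A[i]=27<=B[j]=36 take 27, i++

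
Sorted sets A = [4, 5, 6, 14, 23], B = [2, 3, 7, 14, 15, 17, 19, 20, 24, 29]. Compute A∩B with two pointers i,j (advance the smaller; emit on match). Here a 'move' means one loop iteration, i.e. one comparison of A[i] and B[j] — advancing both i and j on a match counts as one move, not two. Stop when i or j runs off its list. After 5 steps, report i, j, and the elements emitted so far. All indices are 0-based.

i=0 j=0: 4>2, j++
i=0 j=1: 4>3, j++
i=0 j=2: 4<7, i++
i=1 j=2: 5<7, i++
i=2 j=2: 6<7, i++

i=3, j=2, emitted=[]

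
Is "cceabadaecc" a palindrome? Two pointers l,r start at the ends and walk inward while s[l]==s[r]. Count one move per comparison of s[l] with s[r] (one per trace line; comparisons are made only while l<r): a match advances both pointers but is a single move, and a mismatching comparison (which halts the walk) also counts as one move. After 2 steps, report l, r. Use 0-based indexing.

l=2, r=8

[0,10] 'c'=='c' → l++,r--
[1,9] 'c'=='c' → l++,r--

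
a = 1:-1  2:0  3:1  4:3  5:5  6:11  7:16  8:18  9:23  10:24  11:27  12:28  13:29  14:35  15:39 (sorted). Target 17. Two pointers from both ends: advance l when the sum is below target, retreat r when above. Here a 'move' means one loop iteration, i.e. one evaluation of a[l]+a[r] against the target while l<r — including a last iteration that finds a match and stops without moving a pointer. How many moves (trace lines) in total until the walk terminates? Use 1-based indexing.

8 moves

l=1 r=15: -1+39=38 >17, r--
l=1 r=14: -1+35=34 >17, r--
l=1 r=13: -1+29=28 >17, r--
l=1 r=12: -1+28=27 >17, r--
l=1 r=11: -1+27=26 >17, r--
l=1 r=10: -1+24=23 >17, r--
l=1 r=9: -1+23=22 >17, r--
l=1 r=8: -1+18=17, found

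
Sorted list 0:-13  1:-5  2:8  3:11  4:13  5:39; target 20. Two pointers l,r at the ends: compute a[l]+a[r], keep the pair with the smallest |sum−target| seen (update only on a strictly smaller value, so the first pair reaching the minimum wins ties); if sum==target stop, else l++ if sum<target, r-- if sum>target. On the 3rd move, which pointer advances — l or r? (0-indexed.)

[0,5] -13+39=26 d=6 * → r--
[0,4] -13+13=0 d=20 → l++
[1,4] -5+13=8 d=12 → l++

l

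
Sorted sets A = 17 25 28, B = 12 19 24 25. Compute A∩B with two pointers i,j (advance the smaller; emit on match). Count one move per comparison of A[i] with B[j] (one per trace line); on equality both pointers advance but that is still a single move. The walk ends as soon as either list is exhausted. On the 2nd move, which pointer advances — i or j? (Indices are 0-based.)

i

[i=0,j=0] 17>12 → j++
[i=0,j=1] 17<19 → i++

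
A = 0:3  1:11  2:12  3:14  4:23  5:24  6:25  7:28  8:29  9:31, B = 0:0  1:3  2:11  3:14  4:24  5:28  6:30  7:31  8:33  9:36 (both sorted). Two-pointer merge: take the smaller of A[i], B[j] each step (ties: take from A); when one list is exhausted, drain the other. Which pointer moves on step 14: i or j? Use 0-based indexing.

j

[i=0,j=0] A[i]=3>B[j]=0 take 0 → j++
[i=0,j=1] A[i]=3<=B[j]=3 take 3 → i++
[i=1,j=1] A[i]=11>B[j]=3 take 3 → j++
[i=1,j=2] A[i]=11<=B[j]=11 take 11 → i++
[i=2,j=2] A[i]=12>B[j]=11 take 11 → j++
[i=2,j=3] A[i]=12<=B[j]=14 take 12 → i++
[i=3,j=3] A[i]=14<=B[j]=14 take 14 → i++
[i=4,j=3] A[i]=23>B[j]=14 take 14 → j++
[i=4,j=4] A[i]=23<=B[j]=24 take 23 → i++
[i=5,j=4] A[i]=24<=B[j]=24 take 24 → i++
[i=6,j=4] A[i]=25>B[j]=24 take 24 → j++
[i=6,j=5] A[i]=25<=B[j]=28 take 25 → i++
[i=7,j=5] A[i]=28<=B[j]=28 take 28 → i++
[i=8,j=5] A[i]=29>B[j]=28 take 28 → j++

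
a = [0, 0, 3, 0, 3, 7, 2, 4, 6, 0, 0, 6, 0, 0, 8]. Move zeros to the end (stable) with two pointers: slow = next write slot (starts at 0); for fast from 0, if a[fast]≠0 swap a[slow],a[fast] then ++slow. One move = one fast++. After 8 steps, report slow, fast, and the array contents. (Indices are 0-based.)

(s=0,f=0) a[fast]=0 → fast++
(s=0,f=1) a[fast]=0 → fast++
(s=0,f=2) a[fast]=3≠0 swap→a[0]=3 → slow++,fast++
(s=1,f=3) a[fast]=0 → fast++
(s=1,f=4) a[fast]=3≠0 swap→a[1]=3 → slow++,fast++
(s=2,f=5) a[fast]=7≠0 swap→a[2]=7 → slow++,fast++
(s=3,f=6) a[fast]=2≠0 swap→a[3]=2 → slow++,fast++
(s=4,f=7) a[fast]=4≠0 swap→a[4]=4 → slow++,fast++

slow=5, fast=8, a=[3, 3, 7, 2, 4, 0, 0, 0, 6, 0, 0, 6, 0, 0, 8]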